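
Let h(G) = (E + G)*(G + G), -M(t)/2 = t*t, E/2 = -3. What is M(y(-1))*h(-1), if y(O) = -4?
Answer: -448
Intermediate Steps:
E = -6 (E = 2*(-3) = -6)
M(t) = -2*t² (M(t) = -2*t*t = -2*t²)
h(G) = 2*G*(-6 + G) (h(G) = (-6 + G)*(G + G) = (-6 + G)*(2*G) = 2*G*(-6 + G))
M(y(-1))*h(-1) = (-2*(-4)²)*(2*(-1)*(-6 - 1)) = (-2*16)*(2*(-1)*(-7)) = -32*14 = -448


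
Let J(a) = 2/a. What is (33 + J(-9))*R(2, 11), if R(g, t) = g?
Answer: 590/9 ≈ 65.556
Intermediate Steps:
(33 + J(-9))*R(2, 11) = (33 + 2/(-9))*2 = (33 + 2*(-1/9))*2 = (33 - 2/9)*2 = (295/9)*2 = 590/9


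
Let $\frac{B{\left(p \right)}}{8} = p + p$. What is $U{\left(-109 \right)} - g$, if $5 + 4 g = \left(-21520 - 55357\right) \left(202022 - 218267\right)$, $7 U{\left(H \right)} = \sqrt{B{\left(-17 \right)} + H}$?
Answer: $-312216715 + \frac{i \sqrt{381}}{7} \approx -3.1222 \cdot 10^{8} + 2.7885 i$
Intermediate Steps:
$B{\left(p \right)} = 16 p$ ($B{\left(p \right)} = 8 \left(p + p\right) = 8 \cdot 2 p = 16 p$)
$U{\left(H \right)} = \frac{\sqrt{-272 + H}}{7}$ ($U{\left(H \right)} = \frac{\sqrt{16 \left(-17\right) + H}}{7} = \frac{\sqrt{-272 + H}}{7}$)
$g = 312216715$ ($g = - \frac{5}{4} + \frac{\left(-21520 - 55357\right) \left(202022 - 218267\right)}{4} = - \frac{5}{4} + \frac{\left(-76877\right) \left(-16245\right)}{4} = - \frac{5}{4} + \frac{1}{4} \cdot 1248866865 = - \frac{5}{4} + \frac{1248866865}{4} = 312216715$)
$U{\left(-109 \right)} - g = \frac{\sqrt{-272 - 109}}{7} - 312216715 = \frac{\sqrt{-381}}{7} - 312216715 = \frac{i \sqrt{381}}{7} - 312216715 = -312216715 + \frac{i \sqrt{381}}{7}$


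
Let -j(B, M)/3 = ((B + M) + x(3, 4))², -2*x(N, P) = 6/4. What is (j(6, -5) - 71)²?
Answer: 1297321/256 ≈ 5067.7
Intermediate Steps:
x(N, P) = -¾ (x(N, P) = -3/4 = -½*3/2 = -¾)
j(B, M) = -3*(-¾ + B + M)² (j(B, M) = -3*((B + M) - ¾)² = -3*(-¾ + B + M)²)
(j(6, -5) - 71)² = (-3*(-3 + 4*6 + 4*(-5))²/16 - 71)² = (-3*(-3 + 24 - 20)²/16 - 71)² = (-3/16*1² - 71)² = (-3/16*1 - 71)² = (-3/16 - 71)² = (-1139/16)² = 1297321/256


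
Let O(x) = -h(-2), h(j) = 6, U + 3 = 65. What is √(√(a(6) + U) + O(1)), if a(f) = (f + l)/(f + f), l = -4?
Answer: √(-216 + 6*√2238)/6 ≈ 1.3728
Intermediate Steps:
U = 62 (U = -3 + 65 = 62)
a(f) = (-4 + f)/(2*f) (a(f) = (f - 4)/(f + f) = (-4 + f)/((2*f)) = (-4 + f)*(1/(2*f)) = (-4 + f)/(2*f))
O(x) = -6 (O(x) = -1*6 = -6)
√(√(a(6) + U) + O(1)) = √(√((½)*(-4 + 6)/6 + 62) - 6) = √(√((½)*(⅙)*2 + 62) - 6) = √(√(⅙ + 62) - 6) = √(√(373/6) - 6) = √(√2238/6 - 6) = √(-6 + √2238/6)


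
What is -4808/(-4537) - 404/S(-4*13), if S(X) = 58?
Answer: -777042/131573 ≈ -5.9058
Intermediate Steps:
-4808/(-4537) - 404/S(-4*13) = -4808/(-4537) - 404/58 = -4808*(-1/4537) - 404*1/58 = 4808/4537 - 202/29 = -777042/131573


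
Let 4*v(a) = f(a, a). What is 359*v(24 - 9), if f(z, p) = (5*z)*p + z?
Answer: 102315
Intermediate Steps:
f(z, p) = z + 5*p*z (f(z, p) = 5*p*z + z = z + 5*p*z)
v(a) = a*(1 + 5*a)/4 (v(a) = (a*(1 + 5*a))/4 = a*(1 + 5*a)/4)
359*v(24 - 9) = 359*((24 - 9)*(1 + 5*(24 - 9))/4) = 359*((1/4)*15*(1 + 5*15)) = 359*((1/4)*15*(1 + 75)) = 359*((1/4)*15*76) = 359*285 = 102315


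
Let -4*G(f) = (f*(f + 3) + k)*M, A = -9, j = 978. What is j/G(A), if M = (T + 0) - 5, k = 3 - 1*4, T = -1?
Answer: 652/53 ≈ 12.302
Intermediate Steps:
k = -1 (k = 3 - 4 = -1)
M = -6 (M = (-1 + 0) - 5 = -1 - 5 = -6)
G(f) = -3/2 + 3*f*(3 + f)/2 (G(f) = -(f*(f + 3) - 1)*(-6)/4 = -(f*(3 + f) - 1)*(-6)/4 = -(-1 + f*(3 + f))*(-6)/4 = -(6 - 6*f*(3 + f))/4 = -3/2 + 3*f*(3 + f)/2)
j/G(A) = 978/(-3/2 + (3/2)*(-9)² + (9/2)*(-9)) = 978/(-3/2 + (3/2)*81 - 81/2) = 978/(-3/2 + 243/2 - 81/2) = 978/(159/2) = 978*(2/159) = 652/53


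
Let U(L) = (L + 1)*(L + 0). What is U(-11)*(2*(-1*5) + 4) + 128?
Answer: -532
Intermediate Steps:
U(L) = L*(1 + L) (U(L) = (1 + L)*L = L*(1 + L))
U(-11)*(2*(-1*5) + 4) + 128 = (-11*(1 - 11))*(2*(-1*5) + 4) + 128 = (-11*(-10))*(2*(-5) + 4) + 128 = 110*(-10 + 4) + 128 = 110*(-6) + 128 = -660 + 128 = -532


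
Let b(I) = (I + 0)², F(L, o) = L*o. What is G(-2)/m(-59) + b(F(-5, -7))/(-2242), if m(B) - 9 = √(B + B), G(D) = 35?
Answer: 462455/446158 - 35*I*√118/199 ≈ 1.0365 - 1.9105*I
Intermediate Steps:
m(B) = 9 + √2*√B (m(B) = 9 + √(B + B) = 9 + √(2*B) = 9 + √2*√B)
b(I) = I²
G(-2)/m(-59) + b(F(-5, -7))/(-2242) = 35/(9 + √2*√(-59)) + (-5*(-7))²/(-2242) = 35/(9 + √2*(I*√59)) + 35²*(-1/2242) = 35/(9 + I*√118) + 1225*(-1/2242) = 35/(9 + I*√118) - 1225/2242 = -1225/2242 + 35/(9 + I*√118)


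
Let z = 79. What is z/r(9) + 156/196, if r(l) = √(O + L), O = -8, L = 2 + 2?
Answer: 39/49 - 79*I/2 ≈ 0.79592 - 39.5*I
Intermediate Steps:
L = 4
r(l) = 2*I (r(l) = √(-8 + 4) = √(-4) = 2*I)
z/r(9) + 156/196 = 79/((2*I)) + 156/196 = 79*(-I/2) + 156*(1/196) = -79*I/2 + 39/49 = 39/49 - 79*I/2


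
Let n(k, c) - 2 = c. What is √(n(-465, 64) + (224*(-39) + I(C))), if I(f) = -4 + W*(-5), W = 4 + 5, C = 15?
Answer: I*√8719 ≈ 93.376*I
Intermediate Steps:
n(k, c) = 2 + c
W = 9
I(f) = -49 (I(f) = -4 + 9*(-5) = -4 - 45 = -49)
√(n(-465, 64) + (224*(-39) + I(C))) = √((2 + 64) + (224*(-39) - 49)) = √(66 + (-8736 - 49)) = √(66 - 8785) = √(-8719) = I*√8719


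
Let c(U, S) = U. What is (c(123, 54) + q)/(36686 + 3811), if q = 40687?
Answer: 40810/40497 ≈ 1.0077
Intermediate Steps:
(c(123, 54) + q)/(36686 + 3811) = (123 + 40687)/(36686 + 3811) = 40810/40497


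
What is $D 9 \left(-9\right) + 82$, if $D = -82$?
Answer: $6724$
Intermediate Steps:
$D 9 \left(-9\right) + 82 = - 82 \cdot 9 \left(-9\right) + 82 = \left(-82\right) \left(-81\right) + 82 = 6642 + 82 = 6724$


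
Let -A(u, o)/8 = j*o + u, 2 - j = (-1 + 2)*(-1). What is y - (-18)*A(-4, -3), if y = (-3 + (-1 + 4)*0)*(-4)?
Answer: 1884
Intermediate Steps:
j = 3 (j = 2 - (-1 + 2)*(-1) = 2 - (-1) = 2 - 1*(-1) = 2 + 1 = 3)
A(u, o) = -24*o - 8*u (A(u, o) = -8*(3*o + u) = -8*(u + 3*o) = -24*o - 8*u)
y = 12 (y = (-3 + 3*0)*(-4) = (-3 + 0)*(-4) = -3*(-4) = 12)
y - (-18)*A(-4, -3) = 12 - (-18)*(-24*(-3) - 8*(-4)) = 12 - (-18)*(72 + 32) = 12 - (-18)*104 = 12 - 1*(-1872) = 12 + 1872 = 1884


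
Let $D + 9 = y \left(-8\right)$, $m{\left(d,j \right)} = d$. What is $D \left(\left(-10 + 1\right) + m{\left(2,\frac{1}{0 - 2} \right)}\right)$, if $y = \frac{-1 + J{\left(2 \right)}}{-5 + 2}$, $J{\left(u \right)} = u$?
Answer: $\frac{133}{3} \approx 44.333$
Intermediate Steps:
$y = - \frac{1}{3}$ ($y = \frac{-1 + 2}{-5 + 2} = 1 \frac{1}{-3} = 1 \left(- \frac{1}{3}\right) = - \frac{1}{3} \approx -0.33333$)
$D = - \frac{19}{3}$ ($D = -9 - - \frac{8}{3} = -9 + \frac{8}{3} = - \frac{19}{3} \approx -6.3333$)
$D \left(\left(-10 + 1\right) + m{\left(2,\frac{1}{0 - 2} \right)}\right) = - \frac{19 \left(\left(-10 + 1\right) + 2\right)}{3} = - \frac{19 \left(-9 + 2\right)}{3} = \left(- \frac{19}{3}\right) \left(-7\right) = \frac{133}{3}$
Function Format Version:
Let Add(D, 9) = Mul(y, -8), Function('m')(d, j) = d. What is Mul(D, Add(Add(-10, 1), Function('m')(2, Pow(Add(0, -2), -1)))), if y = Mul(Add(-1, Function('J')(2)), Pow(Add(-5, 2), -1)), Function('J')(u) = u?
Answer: Rational(133, 3) ≈ 44.333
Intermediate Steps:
y = Rational(-1, 3) (y = Mul(Add(-1, 2), Pow(Add(-5, 2), -1)) = Mul(1, Pow(-3, -1)) = Mul(1, Rational(-1, 3)) = Rational(-1, 3) ≈ -0.33333)
D = Rational(-19, 3) (D = Add(-9, Mul(Rational(-1, 3), -8)) = Add(-9, Rational(8, 3)) = Rational(-19, 3) ≈ -6.3333)
Mul(D, Add(Add(-10, 1), Function('m')(2, Pow(Add(0, -2), -1)))) = Mul(Rational(-19, 3), Add(Add(-10, 1), 2)) = Mul(Rational(-19, 3), Add(-9, 2)) = Mul(Rational(-19, 3), -7) = Rational(133, 3)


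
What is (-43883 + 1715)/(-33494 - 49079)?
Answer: 42168/82573 ≈ 0.51068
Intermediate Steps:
(-43883 + 1715)/(-33494 - 49079) = -42168/(-82573) = -42168*(-1/82573) = 42168/82573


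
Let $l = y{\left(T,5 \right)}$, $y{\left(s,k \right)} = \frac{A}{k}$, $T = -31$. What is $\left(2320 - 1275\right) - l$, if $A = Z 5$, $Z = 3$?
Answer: $1042$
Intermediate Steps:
$A = 15$ ($A = 3 \cdot 5 = 15$)
$y{\left(s,k \right)} = \frac{15}{k}$
$l = 3$ ($l = \frac{15}{5} = 15 \cdot \frac{1}{5} = 3$)
$\left(2320 - 1275\right) - l = \left(2320 - 1275\right) - 3 = 1045 - 3 = 1042$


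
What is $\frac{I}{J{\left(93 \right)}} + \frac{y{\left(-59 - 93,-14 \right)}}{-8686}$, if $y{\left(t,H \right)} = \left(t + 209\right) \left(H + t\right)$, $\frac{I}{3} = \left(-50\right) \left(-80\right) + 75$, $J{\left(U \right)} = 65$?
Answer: $\frac{10680138}{56459} \approx 189.17$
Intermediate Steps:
$I = 12225$ ($I = 3 \left(\left(-50\right) \left(-80\right) + 75\right) = 3 \left(4000 + 75\right) = 3 \cdot 4075 = 12225$)
$y{\left(t,H \right)} = \left(209 + t\right) \left(H + t\right)$
$\frac{I}{J{\left(93 \right)}} + \frac{y{\left(-59 - 93,-14 \right)}}{-8686} = \frac{12225}{65} + \frac{\left(-59 - 93\right)^{2} + 209 \left(-14\right) + 209 \left(-59 - 93\right) - 14 \left(-59 - 93\right)}{-8686} = 12225 \cdot \frac{1}{65} + \left(\left(-152\right)^{2} - 2926 + 209 \left(-152\right) - -2128\right) \left(- \frac{1}{8686}\right) = \frac{2445}{13} + \left(23104 - 2926 - 31768 + 2128\right) \left(- \frac{1}{8686}\right) = \frac{2445}{13} - - \frac{4731}{4343} = \frac{2445}{13} + \frac{4731}{4343} = \frac{10680138}{56459}$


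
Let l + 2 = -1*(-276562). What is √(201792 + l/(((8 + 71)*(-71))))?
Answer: 4*√396687679607/5609 ≈ 449.16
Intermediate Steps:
l = 276560 (l = -2 - 1*(-276562) = -2 + 276562 = 276560)
√(201792 + l/(((8 + 71)*(-71)))) = √(201792 + 276560/(((8 + 71)*(-71)))) = √(201792 + 276560/((79*(-71)))) = √(201792 + 276560/(-5609)) = √(201792 + 276560*(-1/5609)) = √(201792 - 276560/5609) = √(1131574768/5609) = 4*√396687679607/5609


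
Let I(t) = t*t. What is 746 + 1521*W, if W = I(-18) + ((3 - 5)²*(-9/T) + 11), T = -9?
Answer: 516365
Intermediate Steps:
I(t) = t²
W = 339 (W = (-18)² + ((3 - 5)²*(-9/(-9)) + 11) = 324 + ((-2)²*(-9*(-⅑)) + 11) = 324 + (4*1 + 11) = 324 + (4 + 11) = 324 + 15 = 339)
746 + 1521*W = 746 + 1521*339 = 746 + 515619 = 516365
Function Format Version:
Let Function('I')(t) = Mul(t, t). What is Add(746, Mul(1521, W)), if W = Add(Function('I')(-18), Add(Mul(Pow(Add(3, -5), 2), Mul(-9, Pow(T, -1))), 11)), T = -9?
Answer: 516365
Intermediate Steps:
Function('I')(t) = Pow(t, 2)
W = 339 (W = Add(Pow(-18, 2), Add(Mul(Pow(Add(3, -5), 2), Mul(-9, Pow(-9, -1))), 11)) = Add(324, Add(Mul(Pow(-2, 2), Mul(-9, Rational(-1, 9))), 11)) = Add(324, Add(Mul(4, 1), 11)) = Add(324, Add(4, 11)) = Add(324, 15) = 339)
Add(746, Mul(1521, W)) = Add(746, Mul(1521, 339)) = Add(746, 515619) = 516365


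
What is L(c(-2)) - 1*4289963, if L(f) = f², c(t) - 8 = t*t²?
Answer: -4289963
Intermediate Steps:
c(t) = 8 + t³ (c(t) = 8 + t*t² = 8 + t³)
L(c(-2)) - 1*4289963 = (8 + (-2)³)² - 1*4289963 = (8 - 8)² - 4289963 = 0² - 4289963 = 0 - 4289963 = -4289963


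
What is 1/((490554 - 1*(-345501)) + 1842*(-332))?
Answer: 1/224511 ≈ 4.4541e-6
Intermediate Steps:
1/((490554 - 1*(-345501)) + 1842*(-332)) = 1/((490554 + 345501) - 611544) = 1/(836055 - 611544) = 1/224511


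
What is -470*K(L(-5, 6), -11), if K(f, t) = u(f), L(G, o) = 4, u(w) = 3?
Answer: -1410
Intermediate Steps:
K(f, t) = 3
-470*K(L(-5, 6), -11) = -470*3 = -1410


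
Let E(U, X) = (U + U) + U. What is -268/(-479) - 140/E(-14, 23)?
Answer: 5594/1437 ≈ 3.8928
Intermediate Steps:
E(U, X) = 3*U (E(U, X) = 2*U + U = 3*U)
-268/(-479) - 140/E(-14, 23) = -268/(-479) - 140/(3*(-14)) = -268*(-1/479) - 140/(-42) = 268/479 - 140*(-1/42) = 268/479 + 10/3 = 5594/1437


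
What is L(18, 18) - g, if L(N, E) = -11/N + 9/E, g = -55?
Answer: 494/9 ≈ 54.889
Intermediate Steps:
L(18, 18) - g = (-11/18 + 9/18) - 1*(-55) = (-11*1/18 + 9*(1/18)) + 55 = (-11/18 + ½) + 55 = -⅑ + 55 = 494/9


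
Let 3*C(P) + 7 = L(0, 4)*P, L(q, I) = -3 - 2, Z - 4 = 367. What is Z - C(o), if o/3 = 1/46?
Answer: 51535/138 ≈ 373.44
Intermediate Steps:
Z = 371 (Z = 4 + 367 = 371)
L(q, I) = -5
o = 3/46 ≈ 0.065217
C(P) = -7/3 - 5*P/3 (C(P) = -7/3 + (-5*P)/3 = -7/3 - 5*P/3)
Z - C(o) = 371 - (-7/3 - 5/3*3/46) = 371 - (-7/3 - 5/46) = 371 - 1*(-337/138) = 371 + 337/138 = 51535/138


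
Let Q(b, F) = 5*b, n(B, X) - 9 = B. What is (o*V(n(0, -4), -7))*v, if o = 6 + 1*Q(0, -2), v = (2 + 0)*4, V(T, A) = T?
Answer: 432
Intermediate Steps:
n(B, X) = 9 + B
v = 8 (v = 2*4 = 8)
o = 6 (o = 6 + 1*(5*0) = 6 + 1*0 = 6 + 0 = 6)
(o*V(n(0, -4), -7))*v = (6*(9 + 0))*8 = (6*9)*8 = 54*8 = 432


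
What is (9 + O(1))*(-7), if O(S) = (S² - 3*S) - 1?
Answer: -42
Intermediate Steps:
O(S) = -1 + S² - 3*S
(9 + O(1))*(-7) = (9 + (-1 + 1² - 3*1))*(-7) = (9 + (-1 + 1 - 3))*(-7) = (9 - 3)*(-7) = 6*(-7) = -42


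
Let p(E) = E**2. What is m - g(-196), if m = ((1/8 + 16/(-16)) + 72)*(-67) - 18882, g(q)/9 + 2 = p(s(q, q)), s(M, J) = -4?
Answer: -190187/8 ≈ -23773.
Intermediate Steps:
g(q) = 126 (g(q) = -18 + 9*(-4)**2 = -18 + 9*16 = -18 + 144 = 126)
m = -189179/8 (m = ((1*(1/8) + 16*(-1/16)) + 72)*(-67) - 18882 = ((1/8 - 1) + 72)*(-67) - 18882 = (-7/8 + 72)*(-67) - 18882 = (569/8)*(-67) - 18882 = -38123/8 - 18882 = -189179/8 ≈ -23647.)
m - g(-196) = -189179/8 - 1*126 = -189179/8 - 126 = -190187/8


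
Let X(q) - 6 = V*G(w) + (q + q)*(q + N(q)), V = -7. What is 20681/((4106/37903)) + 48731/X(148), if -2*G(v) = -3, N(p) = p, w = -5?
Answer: 137352793647261/719465638 ≈ 1.9091e+5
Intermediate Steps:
G(v) = 3/2 (G(v) = -1/2*(-3) = 3/2)
X(q) = -9/2 + 4*q**2 (X(q) = 6 + (-7*3/2 + (q + q)*(q + q)) = 6 + (-21/2 + (2*q)*(2*q)) = 6 + (-21/2 + 4*q**2) = -9/2 + 4*q**2)
20681/((4106/37903)) + 48731/X(148) = 20681/((4106/37903)) + 48731/(-9/2 + 4*148**2) = 20681/((4106*(1/37903))) + 48731/(-9/2 + 4*21904) = 20681/(4106/37903) + 48731/(-9/2 + 87616) = 20681*(37903/4106) + 48731/(175223/2) = 783871943/4106 + 48731*(2/175223) = 783871943/4106 + 97462/175223 = 137352793647261/719465638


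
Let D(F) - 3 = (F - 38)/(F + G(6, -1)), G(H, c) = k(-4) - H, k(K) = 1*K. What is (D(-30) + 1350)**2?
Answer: 183521209/100 ≈ 1.8352e+6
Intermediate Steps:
k(K) = K
G(H, c) = -4 - H
D(F) = 3 + (-38 + F)/(-10 + F) (D(F) = 3 + (F - 38)/(F + (-4 - 1*6)) = 3 + (-38 + F)/(F + (-4 - 6)) = 3 + (-38 + F)/(F - 10) = 3 + (-38 + F)/(-10 + F))
(D(-30) + 1350)**2 = (4*(-17 - 30)/(-10 - 30) + 1350)**2 = (4*(-47)/(-40) + 1350)**2 = (4*(-1/40)*(-47) + 1350)**2 = (47/10 + 1350)**2 = (13547/10)**2 = 183521209/100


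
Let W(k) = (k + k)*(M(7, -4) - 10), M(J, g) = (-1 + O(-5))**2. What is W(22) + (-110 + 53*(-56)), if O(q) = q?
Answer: -1934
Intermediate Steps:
M(J, g) = 36 (M(J, g) = (-1 - 5)**2 = (-6)**2 = 36)
W(k) = 52*k (W(k) = (k + k)*(36 - 10) = (2*k)*26 = 52*k)
W(22) + (-110 + 53*(-56)) = 52*22 + (-110 + 53*(-56)) = 1144 + (-110 - 2968) = 1144 - 3078 = -1934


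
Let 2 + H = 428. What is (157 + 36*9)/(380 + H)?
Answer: 37/62 ≈ 0.59677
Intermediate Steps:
H = 426 (H = -2 + 428 = 426)
(157 + 36*9)/(380 + H) = (157 + 36*9)/(380 + 426) = (157 + 324)/806 = 481*(1/806) = 37/62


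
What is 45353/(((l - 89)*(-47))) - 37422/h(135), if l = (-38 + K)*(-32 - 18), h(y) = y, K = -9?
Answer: -1109119/3995 ≈ -277.63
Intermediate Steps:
l = 2350 (l = (-38 - 9)*(-32 - 18) = -47*(-50) = 2350)
45353/(((l - 89)*(-47))) - 37422/h(135) = 45353/(((2350 - 89)*(-47))) - 37422/135 = 45353/((2261*(-47))) - 37422*1/135 = 45353/(-106267) - 1386/5 = 45353*(-1/106267) - 1386/5 = -341/799 - 1386/5 = -1109119/3995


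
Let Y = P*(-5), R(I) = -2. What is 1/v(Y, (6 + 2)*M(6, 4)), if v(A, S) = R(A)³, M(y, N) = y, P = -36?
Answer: -⅛ ≈ -0.12500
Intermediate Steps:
Y = 180 (Y = -36*(-5) = 180)
v(A, S) = -8 (v(A, S) = (-2)³ = -8)
1/v(Y, (6 + 2)*M(6, 4)) = 1/(-8) = -⅛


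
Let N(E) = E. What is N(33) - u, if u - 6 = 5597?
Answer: -5570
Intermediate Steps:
u = 5603 (u = 6 + 5597 = 5603)
N(33) - u = 33 - 1*5603 = 33 - 5603 = -5570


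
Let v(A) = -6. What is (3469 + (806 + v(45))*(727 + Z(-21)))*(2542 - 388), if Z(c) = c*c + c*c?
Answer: 2780101026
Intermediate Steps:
Z(c) = 2*c**2 (Z(c) = c**2 + c**2 = 2*c**2)
(3469 + (806 + v(45))*(727 + Z(-21)))*(2542 - 388) = (3469 + (806 - 6)*(727 + 2*(-21)**2))*(2542 - 388) = (3469 + 800*(727 + 2*441))*2154 = (3469 + 800*(727 + 882))*2154 = (3469 + 800*1609)*2154 = (3469 + 1287200)*2154 = 1290669*2154 = 2780101026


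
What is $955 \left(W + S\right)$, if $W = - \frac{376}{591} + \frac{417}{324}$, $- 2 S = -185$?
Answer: $\frac{1892692535}{21276} \approx 88959.0$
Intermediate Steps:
$S = \frac{185}{2}$ ($S = \left(- \frac{1}{2}\right) \left(-185\right) = \frac{185}{2} \approx 92.5$)
$W = \frac{13847}{21276}$ ($W = \left(-376\right) \frac{1}{591} + 417 \cdot \frac{1}{324} = - \frac{376}{591} + \frac{139}{108} = \frac{13847}{21276} \approx 0.65083$)
$955 \left(W + S\right) = 955 \left(\frac{13847}{21276} + \frac{185}{2}\right) = 955 \cdot \frac{1981877}{21276} = \frac{1892692535}{21276}$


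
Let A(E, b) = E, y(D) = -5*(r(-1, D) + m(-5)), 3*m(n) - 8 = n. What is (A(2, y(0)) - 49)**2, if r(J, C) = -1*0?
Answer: 2209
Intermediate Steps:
r(J, C) = 0
m(n) = 8/3 + n/3
y(D) = -5 (y(D) = -5*(0 + (8/3 + (1/3)*(-5))) = -5*(0 + (8/3 - 5/3)) = -5*(0 + 1) = -5*1 = -5)
(A(2, y(0)) - 49)**2 = (2 - 49)**2 = (-47)**2 = 2209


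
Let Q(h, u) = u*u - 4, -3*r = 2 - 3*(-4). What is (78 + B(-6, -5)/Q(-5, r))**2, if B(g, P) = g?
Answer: 38601369/6400 ≈ 6031.5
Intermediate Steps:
r = -14/3 (r = -(2 - 3*(-4))/3 = -(2 + 12)/3 = -1/3*14 = -14/3 ≈ -4.6667)
Q(h, u) = -4 + u**2 (Q(h, u) = u**2 - 4 = -4 + u**2)
(78 + B(-6, -5)/Q(-5, r))**2 = (78 - 6/(-4 + (-14/3)**2))**2 = (78 - 6/(-4 + 196/9))**2 = (78 - 6/160/9)**2 = (78 - 6*9/160)**2 = (78 - 27/80)**2 = (6213/80)**2 = 38601369/6400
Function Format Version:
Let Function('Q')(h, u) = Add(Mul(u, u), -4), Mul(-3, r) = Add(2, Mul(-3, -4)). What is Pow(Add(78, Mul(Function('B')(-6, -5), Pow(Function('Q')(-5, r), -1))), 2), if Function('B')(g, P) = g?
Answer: Rational(38601369, 6400) ≈ 6031.5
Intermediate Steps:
r = Rational(-14, 3) (r = Mul(Rational(-1, 3), Add(2, Mul(-3, -4))) = Mul(Rational(-1, 3), Add(2, 12)) = Mul(Rational(-1, 3), 14) = Rational(-14, 3) ≈ -4.6667)
Function('Q')(h, u) = Add(-4, Pow(u, 2)) (Function('Q')(h, u) = Add(Pow(u, 2), -4) = Add(-4, Pow(u, 2)))
Pow(Add(78, Mul(Function('B')(-6, -5), Pow(Function('Q')(-5, r), -1))), 2) = Pow(Add(78, Mul(-6, Pow(Add(-4, Pow(Rational(-14, 3), 2)), -1))), 2) = Pow(Add(78, Mul(-6, Pow(Add(-4, Rational(196, 9)), -1))), 2) = Pow(Add(78, Mul(-6, Pow(Rational(160, 9), -1))), 2) = Pow(Add(78, Mul(-6, Rational(9, 160))), 2) = Pow(Add(78, Rational(-27, 80)), 2) = Pow(Rational(6213, 80), 2) = Rational(38601369, 6400)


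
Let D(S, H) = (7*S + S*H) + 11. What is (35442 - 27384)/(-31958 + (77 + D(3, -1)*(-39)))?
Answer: -1343/5502 ≈ -0.24409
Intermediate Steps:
D(S, H) = 11 + 7*S + H*S (D(S, H) = (7*S + H*S) + 11 = 11 + 7*S + H*S)
(35442 - 27384)/(-31958 + (77 + D(3, -1)*(-39))) = (35442 - 27384)/(-31958 + (77 + (11 + 7*3 - 1*3)*(-39))) = 8058/(-31958 + (77 + (11 + 21 - 3)*(-39))) = 8058/(-31958 + (77 + 29*(-39))) = 8058/(-31958 + (77 - 1131)) = 8058/(-31958 - 1054) = 8058/(-33012) = 8058*(-1/33012) = -1343/5502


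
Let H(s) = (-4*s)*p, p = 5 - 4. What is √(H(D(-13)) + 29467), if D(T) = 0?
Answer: √29467 ≈ 171.66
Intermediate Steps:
p = 1
H(s) = -4*s (H(s) = -4*s*1 = -4*s)
√(H(D(-13)) + 29467) = √(-4*0 + 29467) = √(0 + 29467) = √29467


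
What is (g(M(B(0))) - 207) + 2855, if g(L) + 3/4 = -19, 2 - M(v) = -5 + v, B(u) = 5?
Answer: 10513/4 ≈ 2628.3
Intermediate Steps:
M(v) = 7 - v (M(v) = 2 - (-5 + v) = 2 + (5 - v) = 7 - v)
g(L) = -79/4 (g(L) = -¾ - 19 = -79/4)
(g(M(B(0))) - 207) + 2855 = (-79/4 - 207) + 2855 = -907/4 + 2855 = 10513/4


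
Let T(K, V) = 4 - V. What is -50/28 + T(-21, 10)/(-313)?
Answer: -7741/4382 ≈ -1.7665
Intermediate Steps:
-50/28 + T(-21, 10)/(-313) = -50/28 + (4 - 1*10)/(-313) = -50*1/28 + (4 - 10)*(-1/313) = -25/14 - 6*(-1/313) = -25/14 + 6/313 = -7741/4382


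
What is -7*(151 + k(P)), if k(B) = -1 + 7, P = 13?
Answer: -1099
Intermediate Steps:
k(B) = 6
-7*(151 + k(P)) = -7*(151 + 6) = -7*157 = -1099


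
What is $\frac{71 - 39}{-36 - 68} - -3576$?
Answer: $\frac{46484}{13} \approx 3575.7$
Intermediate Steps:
$\frac{71 - 39}{-36 - 68} - -3576 = \frac{32}{-104} + 3576 = 32 \left(- \frac{1}{104}\right) + 3576 = - \frac{4}{13} + 3576 = \frac{46484}{13}$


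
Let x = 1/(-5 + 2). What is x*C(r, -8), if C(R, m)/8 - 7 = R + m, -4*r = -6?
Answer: -4/3 ≈ -1.3333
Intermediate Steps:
r = 3/2 (r = -¼*(-6) = 3/2 ≈ 1.5000)
C(R, m) = 56 + 8*R + 8*m (C(R, m) = 56 + 8*(R + m) = 56 + (8*R + 8*m) = 56 + 8*R + 8*m)
x = -⅓ (x = 1/(-3) = 1*(-⅓) = -⅓ ≈ -0.33333)
x*C(r, -8) = -(56 + 8*(3/2) + 8*(-8))/3 = -(56 + 12 - 64)/3 = -⅓*4 = -4/3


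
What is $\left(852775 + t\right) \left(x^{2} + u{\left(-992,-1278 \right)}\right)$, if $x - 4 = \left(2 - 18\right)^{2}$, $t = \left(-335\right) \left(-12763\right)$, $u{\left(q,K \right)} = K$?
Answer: $340124418360$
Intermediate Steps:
$t = 4275605$
$x = 260$ ($x = 4 + \left(2 - 18\right)^{2} = 4 + \left(-16\right)^{2} = 4 + 256 = 260$)
$\left(852775 + t\right) \left(x^{2} + u{\left(-992,-1278 \right)}\right) = \left(852775 + 4275605\right) \left(260^{2} - 1278\right) = 5128380 \left(67600 - 1278\right) = 5128380 \cdot 66322 = 340124418360$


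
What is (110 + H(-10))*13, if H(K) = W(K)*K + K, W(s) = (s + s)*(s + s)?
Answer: -50700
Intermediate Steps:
W(s) = 4*s² (W(s) = (2*s)*(2*s) = 4*s²)
H(K) = K + 4*K³ (H(K) = (4*K²)*K + K = 4*K³ + K = K + 4*K³)
(110 + H(-10))*13 = (110 + (-10 + 4*(-10)³))*13 = (110 + (-10 + 4*(-1000)))*13 = (110 + (-10 - 4000))*13 = (110 - 4010)*13 = -3900*13 = -50700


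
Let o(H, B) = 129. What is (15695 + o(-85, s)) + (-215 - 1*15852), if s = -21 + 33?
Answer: -243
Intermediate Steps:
s = 12
(15695 + o(-85, s)) + (-215 - 1*15852) = (15695 + 129) + (-215 - 1*15852) = 15824 + (-215 - 15852) = 15824 - 16067 = -243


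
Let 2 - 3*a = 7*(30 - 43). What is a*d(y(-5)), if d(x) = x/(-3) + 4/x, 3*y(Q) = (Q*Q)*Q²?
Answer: -12106027/5625 ≈ -2152.2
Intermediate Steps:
y(Q) = Q⁴/3 (y(Q) = ((Q*Q)*Q²)/3 = (Q²*Q²)/3 = Q⁴/3)
d(x) = 4/x - x/3 (d(x) = x*(-⅓) + 4/x = -x/3 + 4/x = 4/x - x/3)
a = 31 (a = ⅔ - 7*(30 - 43)/3 = ⅔ - 7*(-13)/3 = ⅔ - ⅓*(-91) = ⅔ + 91/3 = 31)
a*d(y(-5)) = 31*(4/(((⅓)*(-5)⁴)) - (-5)⁴/9) = 31*(4/(((⅓)*625)) - 625/9) = 31*(4/(625/3) - ⅓*625/3) = 31*(4*(3/625) - 625/9) = 31*(12/625 - 625/9) = 31*(-390517/5625) = -12106027/5625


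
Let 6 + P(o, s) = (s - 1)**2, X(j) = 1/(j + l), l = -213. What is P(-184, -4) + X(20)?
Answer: 3666/193 ≈ 18.995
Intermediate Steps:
X(j) = 1/(-213 + j) (X(j) = 1/(j - 213) = 1/(-213 + j))
P(o, s) = -6 + (-1 + s)**2 (P(o, s) = -6 + (s - 1)**2 = -6 + (-1 + s)**2)
P(-184, -4) + X(20) = (-6 + (-1 - 4)**2) + 1/(-213 + 20) = (-6 + (-5)**2) + 1/(-193) = (-6 + 25) - 1/193 = 19 - 1/193 = 3666/193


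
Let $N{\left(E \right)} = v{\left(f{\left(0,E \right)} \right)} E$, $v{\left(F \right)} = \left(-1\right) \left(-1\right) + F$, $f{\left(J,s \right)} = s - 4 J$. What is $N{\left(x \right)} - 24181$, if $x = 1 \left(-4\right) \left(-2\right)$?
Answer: $-24109$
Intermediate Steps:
$x = 8$ ($x = \left(-4\right) \left(-2\right) = 8$)
$v{\left(F \right)} = 1 + F$
$N{\left(E \right)} = E \left(1 + E\right)$ ($N{\left(E \right)} = \left(1 + \left(E - 0\right)\right) E = \left(1 + \left(E + 0\right)\right) E = \left(1 + E\right) E = E \left(1 + E\right)$)
$N{\left(x \right)} - 24181 = 8 \left(1 + 8\right) - 24181 = 8 \cdot 9 - 24181 = 72 - 24181 = -24109$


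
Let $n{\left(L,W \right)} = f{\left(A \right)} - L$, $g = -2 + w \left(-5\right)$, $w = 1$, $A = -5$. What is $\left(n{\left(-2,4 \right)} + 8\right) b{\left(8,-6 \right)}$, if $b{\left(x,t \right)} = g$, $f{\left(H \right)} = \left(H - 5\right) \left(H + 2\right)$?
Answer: $-280$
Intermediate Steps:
$f{\left(H \right)} = \left(-5 + H\right) \left(2 + H\right)$
$g = -7$ ($g = -2 + 1 \left(-5\right) = -2 - 5 = -7$)
$b{\left(x,t \right)} = -7$
$n{\left(L,W \right)} = 30 - L$ ($n{\left(L,W \right)} = \left(-10 + \left(-5\right)^{2} - -15\right) - L = \left(-10 + 25 + 15\right) - L = 30 - L$)
$\left(n{\left(-2,4 \right)} + 8\right) b{\left(8,-6 \right)} = \left(\left(30 - -2\right) + 8\right) \left(-7\right) = \left(\left(30 + 2\right) + 8\right) \left(-7\right) = \left(32 + 8\right) \left(-7\right) = 40 \left(-7\right) = -280$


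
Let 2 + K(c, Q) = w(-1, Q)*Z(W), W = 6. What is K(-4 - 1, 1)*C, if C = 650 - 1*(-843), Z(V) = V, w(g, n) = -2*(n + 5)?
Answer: -110482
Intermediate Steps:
w(g, n) = -10 - 2*n (w(g, n) = -2*(5 + n) = -10 - 2*n)
K(c, Q) = -62 - 12*Q (K(c, Q) = -2 + (-10 - 2*Q)*6 = -2 + (-60 - 12*Q) = -62 - 12*Q)
C = 1493 (C = 650 + 843 = 1493)
K(-4 - 1, 1)*C = (-62 - 12*1)*1493 = (-62 - 12)*1493 = -74*1493 = -110482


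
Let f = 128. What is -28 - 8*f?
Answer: -1052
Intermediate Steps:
-28 - 8*f = -28 - 8*128 = -28 - 1024 = -1052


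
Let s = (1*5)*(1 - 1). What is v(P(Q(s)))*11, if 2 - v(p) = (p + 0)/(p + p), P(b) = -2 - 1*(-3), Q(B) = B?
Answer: 33/2 ≈ 16.500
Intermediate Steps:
s = 0 (s = 5*0 = 0)
P(b) = 1 (P(b) = -2 + 3 = 1)
v(p) = 3/2 (v(p) = 2 - (p + 0)/(p + p) = 2 - p/(2*p) = 2 - p*1/(2*p) = 2 - 1*½ = 2 - ½ = 3/2)
v(P(Q(s)))*11 = (3/2)*11 = 33/2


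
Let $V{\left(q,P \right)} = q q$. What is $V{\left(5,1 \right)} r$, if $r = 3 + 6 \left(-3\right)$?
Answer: $-375$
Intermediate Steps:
$r = -15$ ($r = 3 - 18 = -15$)
$V{\left(q,P \right)} = q^{2}$
$V{\left(5,1 \right)} r = 5^{2} \left(-15\right) = 25 \left(-15\right) = -375$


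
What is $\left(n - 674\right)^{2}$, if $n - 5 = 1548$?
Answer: $772641$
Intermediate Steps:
$n = 1553$ ($n = 5 + 1548 = 1553$)
$\left(n - 674\right)^{2} = \left(1553 - 674\right)^{2} = 879^{2} = 772641$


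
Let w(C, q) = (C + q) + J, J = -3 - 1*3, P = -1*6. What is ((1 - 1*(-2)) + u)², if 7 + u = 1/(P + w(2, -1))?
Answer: 2025/121 ≈ 16.736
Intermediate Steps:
P = -6
J = -6 (J = -3 - 3 = -6)
w(C, q) = -6 + C + q (w(C, q) = (C + q) - 6 = -6 + C + q)
u = -78/11 (u = -7 + 1/(-6 + (-6 + 2 - 1)) = -7 + 1/(-6 - 5) = -7 + 1/(-11) = -7 - 1/11 = -78/11 ≈ -7.0909)
((1 - 1*(-2)) + u)² = ((1 - 1*(-2)) - 78/11)² = ((1 + 2) - 78/11)² = (3 - 78/11)² = (-45/11)² = 2025/121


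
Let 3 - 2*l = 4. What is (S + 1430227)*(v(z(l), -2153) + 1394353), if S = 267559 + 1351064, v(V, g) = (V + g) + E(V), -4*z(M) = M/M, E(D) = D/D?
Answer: 8489222513275/2 ≈ 4.2446e+12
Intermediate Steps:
l = -1/2 (l = 3/2 - 1/2*4 = 3/2 - 2 = -1/2 ≈ -0.50000)
E(D) = 1
z(M) = -1/4 (z(M) = -M/(4*M) = -1/4*1 = -1/4)
v(V, g) = 1 + V + g (v(V, g) = (V + g) + 1 = 1 + V + g)
S = 1618623
(S + 1430227)*(v(z(l), -2153) + 1394353) = (1618623 + 1430227)*((1 - 1/4 - 2153) + 1394353) = 3048850*(-8609/4 + 1394353) = 3048850*(5568803/4) = 8489222513275/2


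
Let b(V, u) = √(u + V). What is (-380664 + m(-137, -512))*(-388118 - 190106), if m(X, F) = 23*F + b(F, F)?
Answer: 226918226560 - 18503168*I ≈ 2.2692e+11 - 1.8503e+7*I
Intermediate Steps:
b(V, u) = √(V + u)
m(X, F) = 23*F + √2*√F (m(X, F) = 23*F + √(F + F) = 23*F + √(2*F) = 23*F + √2*√F)
(-380664 + m(-137, -512))*(-388118 - 190106) = (-380664 + (23*(-512) + √2*√(-512)))*(-388118 - 190106) = (-380664 + (-11776 + √2*(16*I*√2)))*(-578224) = (-380664 + (-11776 + 32*I))*(-578224) = (-392440 + 32*I)*(-578224) = 226918226560 - 18503168*I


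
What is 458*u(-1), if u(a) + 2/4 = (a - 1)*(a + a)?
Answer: 1603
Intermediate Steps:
u(a) = -½ + 2*a*(-1 + a) (u(a) = -½ + (a - 1)*(a + a) = -½ + (-1 + a)*(2*a) = -½ + 2*a*(-1 + a))
458*u(-1) = 458*(-½ - 2*(-1) + 2*(-1)²) = 458*(-½ + 2 + 2*1) = 458*(-½ + 2 + 2) = 458*(7/2) = 1603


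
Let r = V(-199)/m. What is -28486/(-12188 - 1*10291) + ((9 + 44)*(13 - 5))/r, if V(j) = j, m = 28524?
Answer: -271859313590/4473321 ≈ -60774.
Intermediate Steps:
r = -199/28524 ≈ -0.0069766
-28486/(-12188 - 1*10291) + ((9 + 44)*(13 - 5))/r = -28486/(-12188 - 1*10291) + ((9 + 44)*(13 - 5))/(-199/28524) = -28486/(-12188 - 10291) + (53*8)*(-28524/199) = -28486/(-22479) + 424*(-28524/199) = -28486*(-1/22479) - 12094176/199 = 28486/22479 - 12094176/199 = -271859313590/4473321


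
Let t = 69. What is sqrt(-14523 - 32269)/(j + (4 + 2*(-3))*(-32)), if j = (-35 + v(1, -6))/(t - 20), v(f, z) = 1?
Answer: 49*I*sqrt(11698)/1551 ≈ 3.417*I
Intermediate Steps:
j = -34/49 (j = (-35 + 1)/(69 - 20) = -34/49 ≈ -0.69388)
sqrt(-14523 - 32269)/(j + (4 + 2*(-3))*(-32)) = sqrt(-14523 - 32269)/(-34/49 + (4 + 2*(-3))*(-32)) = sqrt(-46792)/(-34/49 + (4 - 6)*(-32)) = (2*I*sqrt(11698))/(-34/49 - 2*(-32)) = (2*I*sqrt(11698))/(-34/49 + 64) = (2*I*sqrt(11698))/(3102/49) = (2*I*sqrt(11698))*(49/3102) = 49*I*sqrt(11698)/1551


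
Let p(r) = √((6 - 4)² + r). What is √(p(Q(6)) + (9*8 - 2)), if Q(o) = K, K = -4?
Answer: √70 ≈ 8.3666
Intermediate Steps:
Q(o) = -4
p(r) = √(4 + r) (p(r) = √(2² + r) = √(4 + r))
√(p(Q(6)) + (9*8 - 2)) = √(√(4 - 4) + (9*8 - 2)) = √(√0 + (72 - 2)) = √(0 + 70) = √70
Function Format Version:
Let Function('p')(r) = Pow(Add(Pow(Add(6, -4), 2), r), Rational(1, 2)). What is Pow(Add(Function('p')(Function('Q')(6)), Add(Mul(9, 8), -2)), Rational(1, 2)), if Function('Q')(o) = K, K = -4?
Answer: Pow(70, Rational(1, 2)) ≈ 8.3666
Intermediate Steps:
Function('Q')(o) = -4
Function('p')(r) = Pow(Add(4, r), Rational(1, 2)) (Function('p')(r) = Pow(Add(Pow(2, 2), r), Rational(1, 2)) = Pow(Add(4, r), Rational(1, 2)))
Pow(Add(Function('p')(Function('Q')(6)), Add(Mul(9, 8), -2)), Rational(1, 2)) = Pow(Add(Pow(Add(4, -4), Rational(1, 2)), Add(Mul(9, 8), -2)), Rational(1, 2)) = Pow(Add(Pow(0, Rational(1, 2)), Add(72, -2)), Rational(1, 2)) = Pow(Add(0, 70), Rational(1, 2)) = Pow(70, Rational(1, 2))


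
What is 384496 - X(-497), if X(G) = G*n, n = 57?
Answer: 412825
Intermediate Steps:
X(G) = 57*G (X(G) = G*57 = 57*G)
384496 - X(-497) = 384496 - 57*(-497) = 384496 - 1*(-28329) = 384496 + 28329 = 412825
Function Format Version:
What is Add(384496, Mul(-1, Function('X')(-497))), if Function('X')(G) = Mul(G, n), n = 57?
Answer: 412825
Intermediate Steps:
Function('X')(G) = Mul(57, G) (Function('X')(G) = Mul(G, 57) = Mul(57, G))
Add(384496, Mul(-1, Function('X')(-497))) = Add(384496, Mul(-1, Mul(57, -497))) = Add(384496, Mul(-1, -28329)) = Add(384496, 28329) = 412825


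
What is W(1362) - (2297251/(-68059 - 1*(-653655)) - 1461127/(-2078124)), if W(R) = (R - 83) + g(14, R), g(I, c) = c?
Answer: 36458089176871/13828876158 ≈ 2636.4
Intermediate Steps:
W(R) = -83 + 2*R (W(R) = (R - 83) + R = (-83 + R) + R = -83 + 2*R)
W(1362) - (2297251/(-68059 - 1*(-653655)) - 1461127/(-2078124)) = (-83 + 2*1362) - (2297251/(-68059 - 1*(-653655)) - 1461127/(-2078124)) = (-83 + 2724) - (2297251/(-68059 + 653655) - 1461127*(-1/2078124)) = 2641 - (2297251/585596 + 1461127/2078124) = 2641 - (2297251*(1/585596) + 1461127/2078124) = 2641 - (208841/53236 + 1461127/2078124) = 2641 - 1*63972756407/13828876158 = 2641 - 63972756407/13828876158 = 36458089176871/13828876158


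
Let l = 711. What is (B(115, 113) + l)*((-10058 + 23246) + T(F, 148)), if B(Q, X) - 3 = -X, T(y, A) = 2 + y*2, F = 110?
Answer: 8059410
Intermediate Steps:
T(y, A) = 2 + 2*y
B(Q, X) = 3 - X
(B(115, 113) + l)*((-10058 + 23246) + T(F, 148)) = ((3 - 1*113) + 711)*((-10058 + 23246) + (2 + 2*110)) = ((3 - 113) + 711)*(13188 + (2 + 220)) = (-110 + 711)*(13188 + 222) = 601*13410 = 8059410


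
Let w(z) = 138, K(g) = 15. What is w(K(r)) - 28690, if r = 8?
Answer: -28552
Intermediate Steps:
w(K(r)) - 28690 = 138 - 28690 = -28552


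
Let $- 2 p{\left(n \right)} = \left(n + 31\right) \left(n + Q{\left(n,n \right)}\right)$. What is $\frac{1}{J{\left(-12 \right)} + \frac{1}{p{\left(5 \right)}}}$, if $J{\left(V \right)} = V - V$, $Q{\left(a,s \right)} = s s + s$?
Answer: $-630$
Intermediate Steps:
$Q{\left(a,s \right)} = s + s^{2}$ ($Q{\left(a,s \right)} = s^{2} + s = s + s^{2}$)
$J{\left(V \right)} = 0$
$p{\left(n \right)} = - \frac{\left(31 + n\right) \left(n + n \left(1 + n\right)\right)}{2}$ ($p{\left(n \right)} = - \frac{\left(n + 31\right) \left(n + n \left(1 + n\right)\right)}{2} = - \frac{\left(31 + n\right) \left(n + n \left(1 + n\right)\right)}{2}$)
$\frac{1}{J{\left(-12 \right)} + \frac{1}{p{\left(5 \right)}}} = \frac{1}{0 + \frac{1}{\frac{1}{2} \cdot 5 \left(-62 - 5^{2} - 165\right)}} = \frac{1}{0 + \frac{1}{\frac{1}{2} \cdot 5 \left(-62 - 25 - 165\right)}} = \frac{1}{0 + \frac{1}{\frac{1}{2} \cdot 5 \left(-252\right)}} = \frac{1}{0 + \frac{1}{-630}} = \frac{1}{0 - \frac{1}{630}} = \frac{1}{- \frac{1}{630}} = -630$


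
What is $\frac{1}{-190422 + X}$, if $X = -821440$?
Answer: $- \frac{1}{1011862} \approx -9.8828 \cdot 10^{-7}$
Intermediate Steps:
$\frac{1}{-190422 + X} = \frac{1}{-190422 - 821440} = \frac{1}{-1011862} = - \frac{1}{1011862}$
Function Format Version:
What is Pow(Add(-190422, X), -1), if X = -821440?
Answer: Rational(-1, 1011862) ≈ -9.8828e-7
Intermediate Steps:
Pow(Add(-190422, X), -1) = Pow(Add(-190422, -821440), -1) = Pow(-1011862, -1) = Rational(-1, 1011862)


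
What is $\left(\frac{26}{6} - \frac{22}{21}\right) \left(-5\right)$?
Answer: $- \frac{115}{7} \approx -16.429$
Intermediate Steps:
$\left(\frac{26}{6} - \frac{22}{21}\right) \left(-5\right) = \left(26 \cdot \frac{1}{6} - \frac{22}{21}\right) \left(-5\right) = \left(\frac{13}{3} - \frac{22}{21}\right) \left(-5\right) = \frac{23}{7} \left(-5\right) = - \frac{115}{7}$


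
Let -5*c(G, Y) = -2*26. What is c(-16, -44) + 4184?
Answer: 20972/5 ≈ 4194.4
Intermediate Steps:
c(G, Y) = 52/5 (c(G, Y) = -(-2)*26/5 = -⅕*(-52) = 52/5)
c(-16, -44) + 4184 = 52/5 + 4184 = 20972/5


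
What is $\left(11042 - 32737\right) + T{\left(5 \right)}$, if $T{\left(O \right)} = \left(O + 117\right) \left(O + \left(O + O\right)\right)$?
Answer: $-19865$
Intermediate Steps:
$T{\left(O \right)} = 3 O \left(117 + O\right)$ ($T{\left(O \right)} = \left(117 + O\right) \left(O + 2 O\right) = \left(117 + O\right) 3 O = 3 O \left(117 + O\right)$)
$\left(11042 - 32737\right) + T{\left(5 \right)} = \left(11042 - 32737\right) + 3 \cdot 5 \left(117 + 5\right) = -21695 + 3 \cdot 5 \cdot 122 = -21695 + 1830 = -19865$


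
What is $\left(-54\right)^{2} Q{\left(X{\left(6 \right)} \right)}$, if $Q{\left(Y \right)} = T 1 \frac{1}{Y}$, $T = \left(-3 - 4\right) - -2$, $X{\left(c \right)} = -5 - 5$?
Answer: $1458$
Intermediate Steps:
$X{\left(c \right)} = -10$ ($X{\left(c \right)} = -5 - 5 = -10$)
$T = -5$ ($T = \left(-3 - 4\right) + 2 = -7 + 2 = -5$)
$Q{\left(Y \right)} = - \frac{5}{Y}$ ($Q{\left(Y \right)} = - 5 \cdot 1 \frac{1}{Y} = - \frac{5}{Y}$)
$\left(-54\right)^{2} Q{\left(X{\left(6 \right)} \right)} = \left(-54\right)^{2} \left(- \frac{5}{-10}\right) = 2916 \left(\left(-5\right) \left(- \frac{1}{10}\right)\right) = 2916 \cdot \frac{1}{2} = 1458$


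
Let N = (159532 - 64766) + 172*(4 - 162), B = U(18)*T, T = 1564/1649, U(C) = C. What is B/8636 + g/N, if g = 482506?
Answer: 50537918149/7077450285 ≈ 7.1407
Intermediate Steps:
T = 92/97 (T = 1564*(1/1649) = 92/97 ≈ 0.94845)
B = 1656/97 (B = 18*(92/97) = 1656/97 ≈ 17.072)
N = 67590 (N = 94766 + 172*(-158) = 94766 - 27176 = 67590)
B/8636 + g/N = (1656/97)/8636 + 482506/67590 = (1656/97)*(1/8636) + 482506*(1/67590) = 414/209423 + 241253/33795 = 50537918149/7077450285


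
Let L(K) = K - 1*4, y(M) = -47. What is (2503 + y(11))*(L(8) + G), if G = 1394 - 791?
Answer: 1490792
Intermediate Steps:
L(K) = -4 + K (L(K) = K - 4 = -4 + K)
G = 603
(2503 + y(11))*(L(8) + G) = (2503 - 47)*((-4 + 8) + 603) = 2456*(4 + 603) = 2456*607 = 1490792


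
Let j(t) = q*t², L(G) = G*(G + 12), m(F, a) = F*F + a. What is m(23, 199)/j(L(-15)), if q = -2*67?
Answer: -364/135675 ≈ -0.0026829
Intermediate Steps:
q = -134
m(F, a) = a + F² (m(F, a) = F² + a = a + F²)
L(G) = G*(12 + G)
j(t) = -134*t²
m(23, 199)/j(L(-15)) = (199 + 23²)/((-134*225*(12 - 15)²)) = (199 + 529)/((-134*(-15*(-3))²)) = 728/((-134*45²)) = 728/((-134*2025)) = 728/(-271350) = 728*(-1/271350) = -364/135675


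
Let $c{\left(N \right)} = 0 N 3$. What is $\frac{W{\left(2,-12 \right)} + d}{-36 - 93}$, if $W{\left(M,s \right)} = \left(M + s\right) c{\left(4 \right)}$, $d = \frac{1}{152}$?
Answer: $- \frac{1}{19608} \approx -5.1 \cdot 10^{-5}$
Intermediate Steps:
$d = \frac{1}{152} \approx 0.0065789$
$c{\left(N \right)} = 0$ ($c{\left(N \right)} = 0 \cdot 3 = 0$)
$W{\left(M,s \right)} = 0$ ($W{\left(M,s \right)} = \left(M + s\right) 0 = 0$)
$\frac{W{\left(2,-12 \right)} + d}{-36 - 93} = \frac{0 + \frac{1}{152}}{-36 - 93} = \frac{1}{-129} \cdot \frac{1}{152} = \left(- \frac{1}{129}\right) \frac{1}{152} = - \frac{1}{19608}$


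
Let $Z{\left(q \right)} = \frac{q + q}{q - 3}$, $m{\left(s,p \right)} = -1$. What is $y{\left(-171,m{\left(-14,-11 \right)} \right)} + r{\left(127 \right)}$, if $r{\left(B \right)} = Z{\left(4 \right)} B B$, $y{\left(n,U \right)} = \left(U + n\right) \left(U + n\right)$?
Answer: $158616$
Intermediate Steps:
$Z{\left(q \right)} = \frac{2 q}{-3 + q}$
$y{\left(n,U \right)} = \left(U + n\right)^{2}$
$r{\left(B \right)} = 8 B^{2}$ ($r{\left(B \right)} = 2 \cdot 4 \frac{1}{-3 + 4} B B = 2 \cdot 4 \cdot 1^{-1} B B = 2 \cdot 4 \cdot 1 B B = 8 B B = 8 B^{2}$)
$y{\left(-171,m{\left(-14,-11 \right)} \right)} + r{\left(127 \right)} = \left(-1 - 171\right)^{2} + 8 \cdot 127^{2} = \left(-172\right)^{2} + 8 \cdot 16129 = 29584 + 129032 = 158616$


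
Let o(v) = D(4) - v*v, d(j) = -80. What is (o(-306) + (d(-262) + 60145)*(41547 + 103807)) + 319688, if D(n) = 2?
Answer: 8730914064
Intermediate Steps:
o(v) = 2 - v**2 (o(v) = 2 - v*v = 2 - v**2)
(o(-306) + (d(-262) + 60145)*(41547 + 103807)) + 319688 = ((2 - 1*(-306)**2) + (-80 + 60145)*(41547 + 103807)) + 319688 = ((2 - 1*93636) + 60065*145354) + 319688 = ((2 - 93636) + 8730688010) + 319688 = (-93634 + 8730688010) + 319688 = 8730594376 + 319688 = 8730914064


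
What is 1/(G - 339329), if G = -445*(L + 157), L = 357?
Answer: -1/568059 ≈ -1.7604e-6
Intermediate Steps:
G = -228730 (G = -445*(357 + 157) = -445*514 = -228730)
1/(G - 339329) = 1/(-228730 - 339329) = 1/(-568059) = -1/568059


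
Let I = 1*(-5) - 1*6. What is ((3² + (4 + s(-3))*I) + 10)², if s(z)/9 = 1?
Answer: 15376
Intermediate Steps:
s(z) = 9 (s(z) = 9*1 = 9)
I = -11 (I = -5 - 6 = -11)
((3² + (4 + s(-3))*I) + 10)² = ((3² + (4 + 9)*(-11)) + 10)² = ((9 + 13*(-11)) + 10)² = ((9 - 143) + 10)² = (-134 + 10)² = (-124)² = 15376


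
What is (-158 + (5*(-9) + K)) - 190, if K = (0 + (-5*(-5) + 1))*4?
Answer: -289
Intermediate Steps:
K = 104 (K = (0 + (25 + 1))*4 = (0 + 26)*4 = 26*4 = 104)
(-158 + (5*(-9) + K)) - 190 = (-158 + (5*(-9) + 104)) - 190 = (-158 + (-45 + 104)) - 190 = (-158 + 59) - 190 = -99 - 190 = -289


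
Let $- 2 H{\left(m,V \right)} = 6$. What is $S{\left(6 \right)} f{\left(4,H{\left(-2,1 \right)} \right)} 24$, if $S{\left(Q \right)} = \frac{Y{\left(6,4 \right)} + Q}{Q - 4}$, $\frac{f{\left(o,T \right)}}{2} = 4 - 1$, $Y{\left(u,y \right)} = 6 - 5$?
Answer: $504$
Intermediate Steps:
$H{\left(m,V \right)} = -3$ ($H{\left(m,V \right)} = \left(- \frac{1}{2}\right) 6 = -3$)
$Y{\left(u,y \right)} = 1$ ($Y{\left(u,y \right)} = 6 - 5 = 1$)
$f{\left(o,T \right)} = 6$ ($f{\left(o,T \right)} = 2 \left(4 - 1\right) = 2 \cdot 3 = 6$)
$S{\left(Q \right)} = \frac{1 + Q}{-4 + Q}$ ($S{\left(Q \right)} = \frac{1 + Q}{Q - 4} = \frac{1 + Q}{-4 + Q}$)
$S{\left(6 \right)} f{\left(4,H{\left(-2,1 \right)} \right)} 24 = \frac{1 + 6}{-4 + 6} \cdot 6 \cdot 24 = \frac{1}{2} \cdot 7 \cdot 6 \cdot 24 = \frac{7}{2} \cdot 6 \cdot 24 = 21 \cdot 24 = 504$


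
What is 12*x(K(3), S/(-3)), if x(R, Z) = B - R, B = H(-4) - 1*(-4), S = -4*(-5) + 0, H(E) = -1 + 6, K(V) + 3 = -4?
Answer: 192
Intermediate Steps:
K(V) = -7 (K(V) = -3 - 4 = -7)
H(E) = 5
S = 20 (S = 20 + 0 = 20)
B = 9 (B = 5 - 1*(-4) = 5 + 4 = 9)
x(R, Z) = 9 - R
12*x(K(3), S/(-3)) = 12*(9 - 1*(-7)) = 12*(9 + 7) = 12*16 = 192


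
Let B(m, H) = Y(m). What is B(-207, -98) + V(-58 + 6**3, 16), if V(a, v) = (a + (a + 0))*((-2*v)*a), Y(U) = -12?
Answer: -1597708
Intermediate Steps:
B(m, H) = -12
V(a, v) = -4*v*a**2 (V(a, v) = (a + a)*(-2*a*v) = (2*a)*(-2*a*v) = -4*v*a**2)
B(-207, -98) + V(-58 + 6**3, 16) = -12 - 4*16*(-58 + 6**3)**2 = -12 - 4*16*(-58 + 216)**2 = -12 - 4*16*158**2 = -12 - 4*16*24964 = -12 - 1597696 = -1597708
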